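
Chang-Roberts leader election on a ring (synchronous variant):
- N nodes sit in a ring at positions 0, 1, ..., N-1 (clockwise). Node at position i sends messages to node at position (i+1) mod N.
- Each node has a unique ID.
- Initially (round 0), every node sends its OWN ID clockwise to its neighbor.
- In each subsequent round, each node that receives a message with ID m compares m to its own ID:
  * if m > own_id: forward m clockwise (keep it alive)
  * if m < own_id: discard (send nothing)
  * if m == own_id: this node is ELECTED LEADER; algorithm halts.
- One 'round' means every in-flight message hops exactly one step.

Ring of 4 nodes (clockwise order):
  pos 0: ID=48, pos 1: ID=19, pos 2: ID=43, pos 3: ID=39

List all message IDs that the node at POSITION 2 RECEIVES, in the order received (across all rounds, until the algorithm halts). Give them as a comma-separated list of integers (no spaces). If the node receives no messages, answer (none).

Answer: 19,48

Derivation:
Round 1: pos1(id19) recv 48: fwd; pos2(id43) recv 19: drop; pos3(id39) recv 43: fwd; pos0(id48) recv 39: drop
Round 2: pos2(id43) recv 48: fwd; pos0(id48) recv 43: drop
Round 3: pos3(id39) recv 48: fwd
Round 4: pos0(id48) recv 48: ELECTED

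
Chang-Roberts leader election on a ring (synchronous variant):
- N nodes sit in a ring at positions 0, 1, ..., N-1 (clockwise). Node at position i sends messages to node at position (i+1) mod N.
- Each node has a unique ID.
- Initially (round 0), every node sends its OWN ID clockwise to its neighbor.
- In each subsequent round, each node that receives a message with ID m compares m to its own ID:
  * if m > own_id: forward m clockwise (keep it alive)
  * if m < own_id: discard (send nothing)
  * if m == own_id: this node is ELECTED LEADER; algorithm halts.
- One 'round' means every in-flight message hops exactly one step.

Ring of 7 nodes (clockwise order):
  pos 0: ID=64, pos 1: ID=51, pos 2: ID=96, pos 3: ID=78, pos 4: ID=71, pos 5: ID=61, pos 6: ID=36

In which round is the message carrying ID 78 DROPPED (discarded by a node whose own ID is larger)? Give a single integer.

Round 1: pos1(id51) recv 64: fwd; pos2(id96) recv 51: drop; pos3(id78) recv 96: fwd; pos4(id71) recv 78: fwd; pos5(id61) recv 71: fwd; pos6(id36) recv 61: fwd; pos0(id64) recv 36: drop
Round 2: pos2(id96) recv 64: drop; pos4(id71) recv 96: fwd; pos5(id61) recv 78: fwd; pos6(id36) recv 71: fwd; pos0(id64) recv 61: drop
Round 3: pos5(id61) recv 96: fwd; pos6(id36) recv 78: fwd; pos0(id64) recv 71: fwd
Round 4: pos6(id36) recv 96: fwd; pos0(id64) recv 78: fwd; pos1(id51) recv 71: fwd
Round 5: pos0(id64) recv 96: fwd; pos1(id51) recv 78: fwd; pos2(id96) recv 71: drop
Round 6: pos1(id51) recv 96: fwd; pos2(id96) recv 78: drop
Round 7: pos2(id96) recv 96: ELECTED
Message ID 78 originates at pos 3; dropped at pos 2 in round 6

Answer: 6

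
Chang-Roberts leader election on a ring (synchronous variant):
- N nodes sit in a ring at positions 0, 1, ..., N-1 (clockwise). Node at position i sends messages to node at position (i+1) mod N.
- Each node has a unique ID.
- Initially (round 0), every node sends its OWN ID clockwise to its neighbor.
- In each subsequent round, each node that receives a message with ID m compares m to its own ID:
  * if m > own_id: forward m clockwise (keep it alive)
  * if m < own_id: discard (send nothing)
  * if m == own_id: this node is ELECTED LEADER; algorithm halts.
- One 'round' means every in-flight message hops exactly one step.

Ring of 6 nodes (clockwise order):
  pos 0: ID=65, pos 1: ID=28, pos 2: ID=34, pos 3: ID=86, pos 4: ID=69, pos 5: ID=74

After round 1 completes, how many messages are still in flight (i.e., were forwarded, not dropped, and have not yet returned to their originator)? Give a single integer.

Answer: 3

Derivation:
Round 1: pos1(id28) recv 65: fwd; pos2(id34) recv 28: drop; pos3(id86) recv 34: drop; pos4(id69) recv 86: fwd; pos5(id74) recv 69: drop; pos0(id65) recv 74: fwd
After round 1: 3 messages still in flight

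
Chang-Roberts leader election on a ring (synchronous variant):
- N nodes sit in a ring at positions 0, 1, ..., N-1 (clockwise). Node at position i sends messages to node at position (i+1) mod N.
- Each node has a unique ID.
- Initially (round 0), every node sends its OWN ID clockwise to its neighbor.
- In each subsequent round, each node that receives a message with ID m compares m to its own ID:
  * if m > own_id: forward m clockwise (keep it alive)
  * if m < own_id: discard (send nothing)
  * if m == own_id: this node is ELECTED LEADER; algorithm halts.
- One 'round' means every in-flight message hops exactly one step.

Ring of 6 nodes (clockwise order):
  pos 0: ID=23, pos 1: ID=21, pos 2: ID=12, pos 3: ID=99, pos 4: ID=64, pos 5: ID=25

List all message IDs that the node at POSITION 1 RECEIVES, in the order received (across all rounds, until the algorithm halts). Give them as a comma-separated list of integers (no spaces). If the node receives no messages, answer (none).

Round 1: pos1(id21) recv 23: fwd; pos2(id12) recv 21: fwd; pos3(id99) recv 12: drop; pos4(id64) recv 99: fwd; pos5(id25) recv 64: fwd; pos0(id23) recv 25: fwd
Round 2: pos2(id12) recv 23: fwd; pos3(id99) recv 21: drop; pos5(id25) recv 99: fwd; pos0(id23) recv 64: fwd; pos1(id21) recv 25: fwd
Round 3: pos3(id99) recv 23: drop; pos0(id23) recv 99: fwd; pos1(id21) recv 64: fwd; pos2(id12) recv 25: fwd
Round 4: pos1(id21) recv 99: fwd; pos2(id12) recv 64: fwd; pos3(id99) recv 25: drop
Round 5: pos2(id12) recv 99: fwd; pos3(id99) recv 64: drop
Round 6: pos3(id99) recv 99: ELECTED

Answer: 23,25,64,99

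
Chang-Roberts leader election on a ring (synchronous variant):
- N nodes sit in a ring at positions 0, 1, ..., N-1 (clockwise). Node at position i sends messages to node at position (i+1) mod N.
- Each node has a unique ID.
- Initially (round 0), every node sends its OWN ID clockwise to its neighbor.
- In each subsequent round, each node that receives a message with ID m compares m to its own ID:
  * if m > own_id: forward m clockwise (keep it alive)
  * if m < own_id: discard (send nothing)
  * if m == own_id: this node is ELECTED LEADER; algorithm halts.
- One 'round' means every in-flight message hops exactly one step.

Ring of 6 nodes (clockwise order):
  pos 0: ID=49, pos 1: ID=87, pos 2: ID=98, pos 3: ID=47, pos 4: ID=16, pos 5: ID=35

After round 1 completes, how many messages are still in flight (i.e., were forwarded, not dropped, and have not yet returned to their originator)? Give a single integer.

Round 1: pos1(id87) recv 49: drop; pos2(id98) recv 87: drop; pos3(id47) recv 98: fwd; pos4(id16) recv 47: fwd; pos5(id35) recv 16: drop; pos0(id49) recv 35: drop
After round 1: 2 messages still in flight

Answer: 2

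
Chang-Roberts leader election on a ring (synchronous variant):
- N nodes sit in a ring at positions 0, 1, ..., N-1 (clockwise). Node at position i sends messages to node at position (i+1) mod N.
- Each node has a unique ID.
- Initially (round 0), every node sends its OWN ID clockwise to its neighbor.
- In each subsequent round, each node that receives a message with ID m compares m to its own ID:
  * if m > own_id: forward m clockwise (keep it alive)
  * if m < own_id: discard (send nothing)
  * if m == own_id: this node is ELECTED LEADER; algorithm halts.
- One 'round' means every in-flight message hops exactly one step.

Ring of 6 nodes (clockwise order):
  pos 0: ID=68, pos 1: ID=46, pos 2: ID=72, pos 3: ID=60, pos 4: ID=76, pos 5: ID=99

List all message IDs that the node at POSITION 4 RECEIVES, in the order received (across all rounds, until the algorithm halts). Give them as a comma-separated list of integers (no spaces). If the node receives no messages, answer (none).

Answer: 60,72,99

Derivation:
Round 1: pos1(id46) recv 68: fwd; pos2(id72) recv 46: drop; pos3(id60) recv 72: fwd; pos4(id76) recv 60: drop; pos5(id99) recv 76: drop; pos0(id68) recv 99: fwd
Round 2: pos2(id72) recv 68: drop; pos4(id76) recv 72: drop; pos1(id46) recv 99: fwd
Round 3: pos2(id72) recv 99: fwd
Round 4: pos3(id60) recv 99: fwd
Round 5: pos4(id76) recv 99: fwd
Round 6: pos5(id99) recv 99: ELECTED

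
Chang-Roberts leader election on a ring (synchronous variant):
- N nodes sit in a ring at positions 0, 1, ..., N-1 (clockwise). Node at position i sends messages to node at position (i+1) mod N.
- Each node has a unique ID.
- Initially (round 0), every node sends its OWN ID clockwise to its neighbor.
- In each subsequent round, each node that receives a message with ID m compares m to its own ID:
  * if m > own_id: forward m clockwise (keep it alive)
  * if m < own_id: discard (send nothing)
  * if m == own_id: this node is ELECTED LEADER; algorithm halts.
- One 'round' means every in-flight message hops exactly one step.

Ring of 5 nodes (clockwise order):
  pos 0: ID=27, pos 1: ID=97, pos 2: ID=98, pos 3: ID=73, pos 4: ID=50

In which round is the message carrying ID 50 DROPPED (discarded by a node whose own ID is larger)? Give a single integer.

Round 1: pos1(id97) recv 27: drop; pos2(id98) recv 97: drop; pos3(id73) recv 98: fwd; pos4(id50) recv 73: fwd; pos0(id27) recv 50: fwd
Round 2: pos4(id50) recv 98: fwd; pos0(id27) recv 73: fwd; pos1(id97) recv 50: drop
Round 3: pos0(id27) recv 98: fwd; pos1(id97) recv 73: drop
Round 4: pos1(id97) recv 98: fwd
Round 5: pos2(id98) recv 98: ELECTED
Message ID 50 originates at pos 4; dropped at pos 1 in round 2

Answer: 2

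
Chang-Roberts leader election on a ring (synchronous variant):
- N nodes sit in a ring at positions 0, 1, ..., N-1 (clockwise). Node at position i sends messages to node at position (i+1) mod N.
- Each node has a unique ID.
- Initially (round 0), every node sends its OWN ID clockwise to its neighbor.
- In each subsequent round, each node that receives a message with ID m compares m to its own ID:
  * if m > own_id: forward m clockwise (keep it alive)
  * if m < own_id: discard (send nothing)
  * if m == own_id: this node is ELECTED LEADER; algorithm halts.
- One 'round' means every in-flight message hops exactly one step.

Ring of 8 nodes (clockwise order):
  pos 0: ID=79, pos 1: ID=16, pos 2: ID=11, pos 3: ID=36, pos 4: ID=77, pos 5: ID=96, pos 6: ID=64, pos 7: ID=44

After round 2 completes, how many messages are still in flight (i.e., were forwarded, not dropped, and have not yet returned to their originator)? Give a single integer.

Answer: 2

Derivation:
Round 1: pos1(id16) recv 79: fwd; pos2(id11) recv 16: fwd; pos3(id36) recv 11: drop; pos4(id77) recv 36: drop; pos5(id96) recv 77: drop; pos6(id64) recv 96: fwd; pos7(id44) recv 64: fwd; pos0(id79) recv 44: drop
Round 2: pos2(id11) recv 79: fwd; pos3(id36) recv 16: drop; pos7(id44) recv 96: fwd; pos0(id79) recv 64: drop
After round 2: 2 messages still in flight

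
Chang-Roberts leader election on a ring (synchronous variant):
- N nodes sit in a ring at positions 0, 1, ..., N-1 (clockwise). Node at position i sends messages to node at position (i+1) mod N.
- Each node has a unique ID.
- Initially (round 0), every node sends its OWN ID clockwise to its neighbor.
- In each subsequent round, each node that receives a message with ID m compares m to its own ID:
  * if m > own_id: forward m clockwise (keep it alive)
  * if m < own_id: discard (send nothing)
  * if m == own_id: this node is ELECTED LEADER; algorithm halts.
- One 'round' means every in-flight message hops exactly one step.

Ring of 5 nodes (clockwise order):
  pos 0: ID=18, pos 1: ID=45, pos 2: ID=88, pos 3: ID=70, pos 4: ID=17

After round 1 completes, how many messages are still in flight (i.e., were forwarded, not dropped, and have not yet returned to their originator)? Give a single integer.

Round 1: pos1(id45) recv 18: drop; pos2(id88) recv 45: drop; pos3(id70) recv 88: fwd; pos4(id17) recv 70: fwd; pos0(id18) recv 17: drop
After round 1: 2 messages still in flight

Answer: 2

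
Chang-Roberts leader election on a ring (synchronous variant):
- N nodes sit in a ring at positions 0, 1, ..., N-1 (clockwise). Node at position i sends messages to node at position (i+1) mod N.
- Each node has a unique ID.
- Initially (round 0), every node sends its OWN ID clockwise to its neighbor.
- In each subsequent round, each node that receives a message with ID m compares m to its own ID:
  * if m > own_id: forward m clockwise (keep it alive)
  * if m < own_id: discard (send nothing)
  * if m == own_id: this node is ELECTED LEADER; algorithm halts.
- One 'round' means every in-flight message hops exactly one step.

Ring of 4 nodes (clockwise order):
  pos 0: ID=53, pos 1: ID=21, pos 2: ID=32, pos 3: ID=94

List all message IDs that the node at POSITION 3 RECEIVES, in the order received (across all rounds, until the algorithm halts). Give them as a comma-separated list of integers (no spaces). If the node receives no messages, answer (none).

Round 1: pos1(id21) recv 53: fwd; pos2(id32) recv 21: drop; pos3(id94) recv 32: drop; pos0(id53) recv 94: fwd
Round 2: pos2(id32) recv 53: fwd; pos1(id21) recv 94: fwd
Round 3: pos3(id94) recv 53: drop; pos2(id32) recv 94: fwd
Round 4: pos3(id94) recv 94: ELECTED

Answer: 32,53,94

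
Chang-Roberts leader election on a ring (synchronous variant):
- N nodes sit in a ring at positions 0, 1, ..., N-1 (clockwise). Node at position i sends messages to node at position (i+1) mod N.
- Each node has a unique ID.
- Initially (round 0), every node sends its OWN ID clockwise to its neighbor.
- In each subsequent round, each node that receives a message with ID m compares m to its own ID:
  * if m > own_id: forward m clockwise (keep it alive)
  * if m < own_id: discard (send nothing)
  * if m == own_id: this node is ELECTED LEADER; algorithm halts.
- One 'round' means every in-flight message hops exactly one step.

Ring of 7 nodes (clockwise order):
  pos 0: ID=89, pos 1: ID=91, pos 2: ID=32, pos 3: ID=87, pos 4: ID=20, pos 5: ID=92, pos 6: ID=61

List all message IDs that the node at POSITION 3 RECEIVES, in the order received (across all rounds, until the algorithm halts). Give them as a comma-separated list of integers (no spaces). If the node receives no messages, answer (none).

Answer: 32,91,92

Derivation:
Round 1: pos1(id91) recv 89: drop; pos2(id32) recv 91: fwd; pos3(id87) recv 32: drop; pos4(id20) recv 87: fwd; pos5(id92) recv 20: drop; pos6(id61) recv 92: fwd; pos0(id89) recv 61: drop
Round 2: pos3(id87) recv 91: fwd; pos5(id92) recv 87: drop; pos0(id89) recv 92: fwd
Round 3: pos4(id20) recv 91: fwd; pos1(id91) recv 92: fwd
Round 4: pos5(id92) recv 91: drop; pos2(id32) recv 92: fwd
Round 5: pos3(id87) recv 92: fwd
Round 6: pos4(id20) recv 92: fwd
Round 7: pos5(id92) recv 92: ELECTED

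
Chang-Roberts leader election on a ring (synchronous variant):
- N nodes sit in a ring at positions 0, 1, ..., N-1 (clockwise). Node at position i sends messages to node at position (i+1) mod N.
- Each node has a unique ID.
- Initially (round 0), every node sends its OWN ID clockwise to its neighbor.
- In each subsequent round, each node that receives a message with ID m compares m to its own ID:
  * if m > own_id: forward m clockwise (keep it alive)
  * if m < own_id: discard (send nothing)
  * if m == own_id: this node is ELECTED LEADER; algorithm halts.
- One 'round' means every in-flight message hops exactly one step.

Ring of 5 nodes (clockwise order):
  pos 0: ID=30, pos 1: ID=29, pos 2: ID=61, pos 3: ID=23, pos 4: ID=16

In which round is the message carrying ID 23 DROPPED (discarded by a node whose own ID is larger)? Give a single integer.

Round 1: pos1(id29) recv 30: fwd; pos2(id61) recv 29: drop; pos3(id23) recv 61: fwd; pos4(id16) recv 23: fwd; pos0(id30) recv 16: drop
Round 2: pos2(id61) recv 30: drop; pos4(id16) recv 61: fwd; pos0(id30) recv 23: drop
Round 3: pos0(id30) recv 61: fwd
Round 4: pos1(id29) recv 61: fwd
Round 5: pos2(id61) recv 61: ELECTED
Message ID 23 originates at pos 3; dropped at pos 0 in round 2

Answer: 2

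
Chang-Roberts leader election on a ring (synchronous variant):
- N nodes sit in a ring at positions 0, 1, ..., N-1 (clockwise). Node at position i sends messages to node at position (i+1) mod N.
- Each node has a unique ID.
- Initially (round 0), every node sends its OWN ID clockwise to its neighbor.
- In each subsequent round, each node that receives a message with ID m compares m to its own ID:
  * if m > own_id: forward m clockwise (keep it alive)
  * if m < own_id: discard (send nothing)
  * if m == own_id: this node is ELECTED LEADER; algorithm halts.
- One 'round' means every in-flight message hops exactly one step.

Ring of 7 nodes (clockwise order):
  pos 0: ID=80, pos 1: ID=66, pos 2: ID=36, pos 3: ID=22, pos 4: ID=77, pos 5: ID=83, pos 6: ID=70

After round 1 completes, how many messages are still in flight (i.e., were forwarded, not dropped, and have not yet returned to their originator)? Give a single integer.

Answer: 4

Derivation:
Round 1: pos1(id66) recv 80: fwd; pos2(id36) recv 66: fwd; pos3(id22) recv 36: fwd; pos4(id77) recv 22: drop; pos5(id83) recv 77: drop; pos6(id70) recv 83: fwd; pos0(id80) recv 70: drop
After round 1: 4 messages still in flight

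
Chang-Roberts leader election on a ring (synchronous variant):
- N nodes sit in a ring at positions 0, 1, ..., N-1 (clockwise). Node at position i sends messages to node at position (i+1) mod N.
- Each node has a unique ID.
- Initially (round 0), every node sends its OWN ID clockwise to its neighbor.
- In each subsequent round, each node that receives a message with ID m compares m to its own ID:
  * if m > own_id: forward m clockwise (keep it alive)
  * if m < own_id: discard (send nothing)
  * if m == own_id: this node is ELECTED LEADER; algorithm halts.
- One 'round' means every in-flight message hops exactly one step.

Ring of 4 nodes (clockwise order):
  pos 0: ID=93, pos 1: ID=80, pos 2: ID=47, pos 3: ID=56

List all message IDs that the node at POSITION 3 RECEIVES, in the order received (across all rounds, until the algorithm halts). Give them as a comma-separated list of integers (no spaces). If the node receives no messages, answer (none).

Round 1: pos1(id80) recv 93: fwd; pos2(id47) recv 80: fwd; pos3(id56) recv 47: drop; pos0(id93) recv 56: drop
Round 2: pos2(id47) recv 93: fwd; pos3(id56) recv 80: fwd
Round 3: pos3(id56) recv 93: fwd; pos0(id93) recv 80: drop
Round 4: pos0(id93) recv 93: ELECTED

Answer: 47,80,93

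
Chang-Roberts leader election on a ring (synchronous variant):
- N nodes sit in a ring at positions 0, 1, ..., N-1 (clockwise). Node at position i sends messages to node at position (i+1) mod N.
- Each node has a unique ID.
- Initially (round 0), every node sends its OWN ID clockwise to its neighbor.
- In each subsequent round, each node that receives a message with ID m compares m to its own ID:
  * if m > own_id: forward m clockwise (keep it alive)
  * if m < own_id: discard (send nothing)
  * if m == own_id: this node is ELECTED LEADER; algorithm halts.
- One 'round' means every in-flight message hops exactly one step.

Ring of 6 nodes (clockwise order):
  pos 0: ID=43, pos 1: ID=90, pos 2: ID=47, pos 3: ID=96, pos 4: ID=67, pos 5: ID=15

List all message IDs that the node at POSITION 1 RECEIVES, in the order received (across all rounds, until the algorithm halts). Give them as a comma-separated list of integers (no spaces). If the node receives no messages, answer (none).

Answer: 43,67,96

Derivation:
Round 1: pos1(id90) recv 43: drop; pos2(id47) recv 90: fwd; pos3(id96) recv 47: drop; pos4(id67) recv 96: fwd; pos5(id15) recv 67: fwd; pos0(id43) recv 15: drop
Round 2: pos3(id96) recv 90: drop; pos5(id15) recv 96: fwd; pos0(id43) recv 67: fwd
Round 3: pos0(id43) recv 96: fwd; pos1(id90) recv 67: drop
Round 4: pos1(id90) recv 96: fwd
Round 5: pos2(id47) recv 96: fwd
Round 6: pos3(id96) recv 96: ELECTED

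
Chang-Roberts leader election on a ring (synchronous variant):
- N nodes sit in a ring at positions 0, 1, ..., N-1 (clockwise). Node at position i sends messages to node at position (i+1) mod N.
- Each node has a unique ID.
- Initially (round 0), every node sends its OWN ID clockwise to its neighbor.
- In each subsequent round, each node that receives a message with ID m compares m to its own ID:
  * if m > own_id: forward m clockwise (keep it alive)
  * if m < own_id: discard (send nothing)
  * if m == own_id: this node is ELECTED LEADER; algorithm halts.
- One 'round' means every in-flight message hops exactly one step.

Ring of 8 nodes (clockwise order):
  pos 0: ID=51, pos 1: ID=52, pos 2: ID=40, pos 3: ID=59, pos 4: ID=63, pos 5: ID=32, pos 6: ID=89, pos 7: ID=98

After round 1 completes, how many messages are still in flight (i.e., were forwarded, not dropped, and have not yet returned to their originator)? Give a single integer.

Answer: 3

Derivation:
Round 1: pos1(id52) recv 51: drop; pos2(id40) recv 52: fwd; pos3(id59) recv 40: drop; pos4(id63) recv 59: drop; pos5(id32) recv 63: fwd; pos6(id89) recv 32: drop; pos7(id98) recv 89: drop; pos0(id51) recv 98: fwd
After round 1: 3 messages still in flight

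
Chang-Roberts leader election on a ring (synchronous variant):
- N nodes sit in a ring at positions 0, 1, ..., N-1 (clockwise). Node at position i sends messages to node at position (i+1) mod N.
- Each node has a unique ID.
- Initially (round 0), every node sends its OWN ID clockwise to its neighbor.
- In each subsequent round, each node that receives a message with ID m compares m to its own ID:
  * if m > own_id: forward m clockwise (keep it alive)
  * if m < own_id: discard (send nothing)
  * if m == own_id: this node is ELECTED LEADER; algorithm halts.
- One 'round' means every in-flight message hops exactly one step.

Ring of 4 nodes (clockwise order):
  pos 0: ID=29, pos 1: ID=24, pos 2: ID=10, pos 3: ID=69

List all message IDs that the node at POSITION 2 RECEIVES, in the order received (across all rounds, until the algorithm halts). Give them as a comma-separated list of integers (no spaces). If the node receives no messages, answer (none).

Round 1: pos1(id24) recv 29: fwd; pos2(id10) recv 24: fwd; pos3(id69) recv 10: drop; pos0(id29) recv 69: fwd
Round 2: pos2(id10) recv 29: fwd; pos3(id69) recv 24: drop; pos1(id24) recv 69: fwd
Round 3: pos3(id69) recv 29: drop; pos2(id10) recv 69: fwd
Round 4: pos3(id69) recv 69: ELECTED

Answer: 24,29,69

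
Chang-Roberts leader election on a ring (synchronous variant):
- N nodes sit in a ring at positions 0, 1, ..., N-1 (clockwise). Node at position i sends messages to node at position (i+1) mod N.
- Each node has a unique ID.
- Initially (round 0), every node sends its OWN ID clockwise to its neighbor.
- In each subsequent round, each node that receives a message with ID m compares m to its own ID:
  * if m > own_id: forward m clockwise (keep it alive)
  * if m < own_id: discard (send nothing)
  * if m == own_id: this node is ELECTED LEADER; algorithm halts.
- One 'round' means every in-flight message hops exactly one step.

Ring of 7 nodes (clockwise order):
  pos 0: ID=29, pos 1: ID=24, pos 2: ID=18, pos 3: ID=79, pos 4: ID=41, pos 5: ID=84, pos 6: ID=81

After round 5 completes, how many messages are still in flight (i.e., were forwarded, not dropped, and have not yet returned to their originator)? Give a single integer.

Round 1: pos1(id24) recv 29: fwd; pos2(id18) recv 24: fwd; pos3(id79) recv 18: drop; pos4(id41) recv 79: fwd; pos5(id84) recv 41: drop; pos6(id81) recv 84: fwd; pos0(id29) recv 81: fwd
Round 2: pos2(id18) recv 29: fwd; pos3(id79) recv 24: drop; pos5(id84) recv 79: drop; pos0(id29) recv 84: fwd; pos1(id24) recv 81: fwd
Round 3: pos3(id79) recv 29: drop; pos1(id24) recv 84: fwd; pos2(id18) recv 81: fwd
Round 4: pos2(id18) recv 84: fwd; pos3(id79) recv 81: fwd
Round 5: pos3(id79) recv 84: fwd; pos4(id41) recv 81: fwd
After round 5: 2 messages still in flight

Answer: 2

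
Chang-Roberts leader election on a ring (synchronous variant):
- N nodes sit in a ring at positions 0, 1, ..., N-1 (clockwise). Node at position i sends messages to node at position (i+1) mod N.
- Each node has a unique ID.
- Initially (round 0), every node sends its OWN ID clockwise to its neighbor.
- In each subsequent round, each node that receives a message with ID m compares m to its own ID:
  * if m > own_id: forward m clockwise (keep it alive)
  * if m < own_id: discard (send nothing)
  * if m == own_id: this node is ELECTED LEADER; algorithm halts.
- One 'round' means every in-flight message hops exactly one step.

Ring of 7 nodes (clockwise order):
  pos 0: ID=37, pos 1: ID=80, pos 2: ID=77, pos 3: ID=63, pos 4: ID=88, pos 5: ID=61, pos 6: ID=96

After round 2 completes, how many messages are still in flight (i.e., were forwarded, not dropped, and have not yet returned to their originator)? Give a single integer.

Answer: 2

Derivation:
Round 1: pos1(id80) recv 37: drop; pos2(id77) recv 80: fwd; pos3(id63) recv 77: fwd; pos4(id88) recv 63: drop; pos5(id61) recv 88: fwd; pos6(id96) recv 61: drop; pos0(id37) recv 96: fwd
Round 2: pos3(id63) recv 80: fwd; pos4(id88) recv 77: drop; pos6(id96) recv 88: drop; pos1(id80) recv 96: fwd
After round 2: 2 messages still in flight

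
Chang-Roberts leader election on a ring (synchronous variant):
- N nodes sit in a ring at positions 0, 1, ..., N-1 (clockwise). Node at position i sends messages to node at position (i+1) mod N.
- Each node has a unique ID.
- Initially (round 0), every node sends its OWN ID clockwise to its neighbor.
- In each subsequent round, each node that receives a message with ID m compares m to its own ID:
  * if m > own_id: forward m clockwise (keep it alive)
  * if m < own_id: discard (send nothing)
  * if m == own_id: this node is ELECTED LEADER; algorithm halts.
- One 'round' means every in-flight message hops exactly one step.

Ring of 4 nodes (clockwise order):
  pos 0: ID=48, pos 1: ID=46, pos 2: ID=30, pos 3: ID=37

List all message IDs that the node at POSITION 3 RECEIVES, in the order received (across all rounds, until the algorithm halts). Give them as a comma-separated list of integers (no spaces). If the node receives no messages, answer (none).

Round 1: pos1(id46) recv 48: fwd; pos2(id30) recv 46: fwd; pos3(id37) recv 30: drop; pos0(id48) recv 37: drop
Round 2: pos2(id30) recv 48: fwd; pos3(id37) recv 46: fwd
Round 3: pos3(id37) recv 48: fwd; pos0(id48) recv 46: drop
Round 4: pos0(id48) recv 48: ELECTED

Answer: 30,46,48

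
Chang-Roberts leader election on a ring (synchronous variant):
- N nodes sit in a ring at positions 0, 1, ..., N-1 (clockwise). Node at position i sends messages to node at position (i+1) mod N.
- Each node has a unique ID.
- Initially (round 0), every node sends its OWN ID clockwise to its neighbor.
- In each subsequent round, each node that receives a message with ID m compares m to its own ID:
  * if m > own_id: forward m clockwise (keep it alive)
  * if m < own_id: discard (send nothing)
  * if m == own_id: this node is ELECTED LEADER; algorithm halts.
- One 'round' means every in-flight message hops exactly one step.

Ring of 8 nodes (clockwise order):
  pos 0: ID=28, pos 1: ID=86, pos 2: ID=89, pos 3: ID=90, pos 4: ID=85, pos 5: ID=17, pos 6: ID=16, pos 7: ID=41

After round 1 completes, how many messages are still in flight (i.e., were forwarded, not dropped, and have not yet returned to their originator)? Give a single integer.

Round 1: pos1(id86) recv 28: drop; pos2(id89) recv 86: drop; pos3(id90) recv 89: drop; pos4(id85) recv 90: fwd; pos5(id17) recv 85: fwd; pos6(id16) recv 17: fwd; pos7(id41) recv 16: drop; pos0(id28) recv 41: fwd
After round 1: 4 messages still in flight

Answer: 4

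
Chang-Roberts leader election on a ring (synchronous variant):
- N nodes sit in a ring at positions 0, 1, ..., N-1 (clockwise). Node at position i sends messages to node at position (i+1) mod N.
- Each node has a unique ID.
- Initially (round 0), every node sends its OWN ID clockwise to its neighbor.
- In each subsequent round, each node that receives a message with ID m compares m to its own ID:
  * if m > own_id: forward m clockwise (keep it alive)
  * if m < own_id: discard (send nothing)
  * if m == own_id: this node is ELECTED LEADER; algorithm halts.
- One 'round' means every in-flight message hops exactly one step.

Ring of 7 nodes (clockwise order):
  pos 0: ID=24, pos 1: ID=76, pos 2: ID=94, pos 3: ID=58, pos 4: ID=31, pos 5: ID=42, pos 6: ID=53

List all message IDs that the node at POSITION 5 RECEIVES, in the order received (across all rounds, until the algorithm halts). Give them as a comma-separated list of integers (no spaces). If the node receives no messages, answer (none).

Answer: 31,58,94

Derivation:
Round 1: pos1(id76) recv 24: drop; pos2(id94) recv 76: drop; pos3(id58) recv 94: fwd; pos4(id31) recv 58: fwd; pos5(id42) recv 31: drop; pos6(id53) recv 42: drop; pos0(id24) recv 53: fwd
Round 2: pos4(id31) recv 94: fwd; pos5(id42) recv 58: fwd; pos1(id76) recv 53: drop
Round 3: pos5(id42) recv 94: fwd; pos6(id53) recv 58: fwd
Round 4: pos6(id53) recv 94: fwd; pos0(id24) recv 58: fwd
Round 5: pos0(id24) recv 94: fwd; pos1(id76) recv 58: drop
Round 6: pos1(id76) recv 94: fwd
Round 7: pos2(id94) recv 94: ELECTED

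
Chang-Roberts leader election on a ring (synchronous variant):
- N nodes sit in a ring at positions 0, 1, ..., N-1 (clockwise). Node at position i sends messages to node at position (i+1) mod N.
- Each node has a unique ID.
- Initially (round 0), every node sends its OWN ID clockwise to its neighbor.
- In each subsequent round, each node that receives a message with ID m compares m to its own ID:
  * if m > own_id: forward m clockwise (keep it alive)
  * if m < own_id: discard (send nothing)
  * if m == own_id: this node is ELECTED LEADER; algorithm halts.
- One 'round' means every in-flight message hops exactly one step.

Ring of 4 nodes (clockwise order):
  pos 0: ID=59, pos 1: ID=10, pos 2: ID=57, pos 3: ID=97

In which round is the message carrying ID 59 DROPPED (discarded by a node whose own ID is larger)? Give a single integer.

Round 1: pos1(id10) recv 59: fwd; pos2(id57) recv 10: drop; pos3(id97) recv 57: drop; pos0(id59) recv 97: fwd
Round 2: pos2(id57) recv 59: fwd; pos1(id10) recv 97: fwd
Round 3: pos3(id97) recv 59: drop; pos2(id57) recv 97: fwd
Round 4: pos3(id97) recv 97: ELECTED
Message ID 59 originates at pos 0; dropped at pos 3 in round 3

Answer: 3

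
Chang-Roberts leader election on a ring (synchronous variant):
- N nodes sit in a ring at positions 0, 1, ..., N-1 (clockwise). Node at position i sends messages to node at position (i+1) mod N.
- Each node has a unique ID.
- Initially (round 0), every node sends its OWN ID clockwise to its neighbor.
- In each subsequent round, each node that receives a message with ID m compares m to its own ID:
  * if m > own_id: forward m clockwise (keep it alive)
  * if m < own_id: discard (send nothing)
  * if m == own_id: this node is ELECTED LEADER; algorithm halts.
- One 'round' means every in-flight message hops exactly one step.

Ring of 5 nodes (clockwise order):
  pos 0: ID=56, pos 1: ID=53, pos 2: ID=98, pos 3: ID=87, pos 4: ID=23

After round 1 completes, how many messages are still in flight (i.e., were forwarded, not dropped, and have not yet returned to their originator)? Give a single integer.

Answer: 3

Derivation:
Round 1: pos1(id53) recv 56: fwd; pos2(id98) recv 53: drop; pos3(id87) recv 98: fwd; pos4(id23) recv 87: fwd; pos0(id56) recv 23: drop
After round 1: 3 messages still in flight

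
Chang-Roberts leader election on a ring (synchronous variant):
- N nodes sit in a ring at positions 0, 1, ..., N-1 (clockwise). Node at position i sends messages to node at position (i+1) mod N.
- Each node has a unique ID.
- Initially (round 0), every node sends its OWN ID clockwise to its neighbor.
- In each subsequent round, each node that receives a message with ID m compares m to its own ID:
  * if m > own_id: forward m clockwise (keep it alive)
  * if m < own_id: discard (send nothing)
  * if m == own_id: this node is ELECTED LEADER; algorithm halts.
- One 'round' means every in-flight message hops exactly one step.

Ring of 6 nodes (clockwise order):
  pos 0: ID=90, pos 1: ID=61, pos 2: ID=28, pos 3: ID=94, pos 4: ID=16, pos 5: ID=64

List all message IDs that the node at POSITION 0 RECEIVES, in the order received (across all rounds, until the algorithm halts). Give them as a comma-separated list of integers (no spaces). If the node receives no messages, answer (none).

Answer: 64,94

Derivation:
Round 1: pos1(id61) recv 90: fwd; pos2(id28) recv 61: fwd; pos3(id94) recv 28: drop; pos4(id16) recv 94: fwd; pos5(id64) recv 16: drop; pos0(id90) recv 64: drop
Round 2: pos2(id28) recv 90: fwd; pos3(id94) recv 61: drop; pos5(id64) recv 94: fwd
Round 3: pos3(id94) recv 90: drop; pos0(id90) recv 94: fwd
Round 4: pos1(id61) recv 94: fwd
Round 5: pos2(id28) recv 94: fwd
Round 6: pos3(id94) recv 94: ELECTED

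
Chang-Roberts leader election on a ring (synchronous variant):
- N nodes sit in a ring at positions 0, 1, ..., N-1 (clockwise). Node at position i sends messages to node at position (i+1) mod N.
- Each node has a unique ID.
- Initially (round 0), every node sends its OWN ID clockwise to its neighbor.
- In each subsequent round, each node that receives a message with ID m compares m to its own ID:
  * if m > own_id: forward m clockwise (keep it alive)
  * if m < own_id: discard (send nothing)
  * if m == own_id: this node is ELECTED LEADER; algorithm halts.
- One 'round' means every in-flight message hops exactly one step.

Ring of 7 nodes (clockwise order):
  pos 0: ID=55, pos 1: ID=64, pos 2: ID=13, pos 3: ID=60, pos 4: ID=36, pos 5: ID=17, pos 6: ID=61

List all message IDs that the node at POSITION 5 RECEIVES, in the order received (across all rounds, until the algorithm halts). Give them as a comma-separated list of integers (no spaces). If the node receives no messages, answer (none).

Answer: 36,60,64

Derivation:
Round 1: pos1(id64) recv 55: drop; pos2(id13) recv 64: fwd; pos3(id60) recv 13: drop; pos4(id36) recv 60: fwd; pos5(id17) recv 36: fwd; pos6(id61) recv 17: drop; pos0(id55) recv 61: fwd
Round 2: pos3(id60) recv 64: fwd; pos5(id17) recv 60: fwd; pos6(id61) recv 36: drop; pos1(id64) recv 61: drop
Round 3: pos4(id36) recv 64: fwd; pos6(id61) recv 60: drop
Round 4: pos5(id17) recv 64: fwd
Round 5: pos6(id61) recv 64: fwd
Round 6: pos0(id55) recv 64: fwd
Round 7: pos1(id64) recv 64: ELECTED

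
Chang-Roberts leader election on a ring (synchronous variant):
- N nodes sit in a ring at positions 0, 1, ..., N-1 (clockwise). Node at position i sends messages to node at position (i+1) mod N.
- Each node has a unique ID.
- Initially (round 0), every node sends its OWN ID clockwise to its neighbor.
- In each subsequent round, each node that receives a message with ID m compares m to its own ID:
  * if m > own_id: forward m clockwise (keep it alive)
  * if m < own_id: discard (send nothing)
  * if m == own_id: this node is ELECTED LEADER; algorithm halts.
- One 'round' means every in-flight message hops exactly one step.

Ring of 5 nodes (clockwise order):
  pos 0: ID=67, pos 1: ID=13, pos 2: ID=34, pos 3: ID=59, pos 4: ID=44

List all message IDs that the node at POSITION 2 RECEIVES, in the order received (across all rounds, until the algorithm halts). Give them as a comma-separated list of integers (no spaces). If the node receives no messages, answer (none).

Round 1: pos1(id13) recv 67: fwd; pos2(id34) recv 13: drop; pos3(id59) recv 34: drop; pos4(id44) recv 59: fwd; pos0(id67) recv 44: drop
Round 2: pos2(id34) recv 67: fwd; pos0(id67) recv 59: drop
Round 3: pos3(id59) recv 67: fwd
Round 4: pos4(id44) recv 67: fwd
Round 5: pos0(id67) recv 67: ELECTED

Answer: 13,67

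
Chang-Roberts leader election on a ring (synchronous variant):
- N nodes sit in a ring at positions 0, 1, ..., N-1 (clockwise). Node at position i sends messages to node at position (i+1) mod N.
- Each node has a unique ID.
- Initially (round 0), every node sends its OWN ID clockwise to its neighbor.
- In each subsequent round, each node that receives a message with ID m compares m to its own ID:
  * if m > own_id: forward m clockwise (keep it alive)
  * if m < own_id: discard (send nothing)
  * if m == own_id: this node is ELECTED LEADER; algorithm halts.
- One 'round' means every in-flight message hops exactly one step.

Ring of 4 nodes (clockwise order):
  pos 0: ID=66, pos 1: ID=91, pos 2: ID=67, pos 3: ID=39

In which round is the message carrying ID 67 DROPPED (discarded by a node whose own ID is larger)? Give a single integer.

Round 1: pos1(id91) recv 66: drop; pos2(id67) recv 91: fwd; pos3(id39) recv 67: fwd; pos0(id66) recv 39: drop
Round 2: pos3(id39) recv 91: fwd; pos0(id66) recv 67: fwd
Round 3: pos0(id66) recv 91: fwd; pos1(id91) recv 67: drop
Round 4: pos1(id91) recv 91: ELECTED
Message ID 67 originates at pos 2; dropped at pos 1 in round 3

Answer: 3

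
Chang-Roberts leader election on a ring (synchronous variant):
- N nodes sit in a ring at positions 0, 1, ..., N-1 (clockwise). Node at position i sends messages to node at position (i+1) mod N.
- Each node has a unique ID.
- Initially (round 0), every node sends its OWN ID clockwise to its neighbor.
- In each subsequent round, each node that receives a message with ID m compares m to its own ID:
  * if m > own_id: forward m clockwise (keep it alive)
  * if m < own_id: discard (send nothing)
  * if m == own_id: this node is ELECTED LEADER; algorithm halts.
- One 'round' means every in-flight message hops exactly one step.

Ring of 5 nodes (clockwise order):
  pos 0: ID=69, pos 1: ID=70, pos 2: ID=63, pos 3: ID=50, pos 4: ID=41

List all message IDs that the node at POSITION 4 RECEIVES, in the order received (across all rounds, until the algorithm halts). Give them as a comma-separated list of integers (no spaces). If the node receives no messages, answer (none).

Round 1: pos1(id70) recv 69: drop; pos2(id63) recv 70: fwd; pos3(id50) recv 63: fwd; pos4(id41) recv 50: fwd; pos0(id69) recv 41: drop
Round 2: pos3(id50) recv 70: fwd; pos4(id41) recv 63: fwd; pos0(id69) recv 50: drop
Round 3: pos4(id41) recv 70: fwd; pos0(id69) recv 63: drop
Round 4: pos0(id69) recv 70: fwd
Round 5: pos1(id70) recv 70: ELECTED

Answer: 50,63,70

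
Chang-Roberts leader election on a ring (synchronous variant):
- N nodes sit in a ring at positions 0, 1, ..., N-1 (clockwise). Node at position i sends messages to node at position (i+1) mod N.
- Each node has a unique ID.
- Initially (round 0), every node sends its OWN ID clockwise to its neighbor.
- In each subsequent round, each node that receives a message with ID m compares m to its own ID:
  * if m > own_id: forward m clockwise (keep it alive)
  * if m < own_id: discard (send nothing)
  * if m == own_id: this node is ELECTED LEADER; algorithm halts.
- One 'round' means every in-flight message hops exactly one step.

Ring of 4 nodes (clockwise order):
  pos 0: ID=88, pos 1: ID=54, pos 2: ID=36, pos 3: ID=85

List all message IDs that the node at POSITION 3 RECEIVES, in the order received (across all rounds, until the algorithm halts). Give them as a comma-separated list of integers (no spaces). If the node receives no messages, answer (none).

Round 1: pos1(id54) recv 88: fwd; pos2(id36) recv 54: fwd; pos3(id85) recv 36: drop; pos0(id88) recv 85: drop
Round 2: pos2(id36) recv 88: fwd; pos3(id85) recv 54: drop
Round 3: pos3(id85) recv 88: fwd
Round 4: pos0(id88) recv 88: ELECTED

Answer: 36,54,88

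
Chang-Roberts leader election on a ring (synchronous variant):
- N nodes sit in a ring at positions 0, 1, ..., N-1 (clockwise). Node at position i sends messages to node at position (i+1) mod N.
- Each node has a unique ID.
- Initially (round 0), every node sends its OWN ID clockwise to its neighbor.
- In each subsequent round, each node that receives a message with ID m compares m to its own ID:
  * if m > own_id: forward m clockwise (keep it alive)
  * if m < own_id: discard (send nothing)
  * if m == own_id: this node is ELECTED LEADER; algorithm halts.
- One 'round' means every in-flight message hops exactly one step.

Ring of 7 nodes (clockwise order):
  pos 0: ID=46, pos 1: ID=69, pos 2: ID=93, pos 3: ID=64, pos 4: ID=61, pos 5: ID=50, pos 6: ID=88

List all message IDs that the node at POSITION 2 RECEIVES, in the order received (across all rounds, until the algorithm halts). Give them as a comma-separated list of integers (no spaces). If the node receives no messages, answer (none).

Round 1: pos1(id69) recv 46: drop; pos2(id93) recv 69: drop; pos3(id64) recv 93: fwd; pos4(id61) recv 64: fwd; pos5(id50) recv 61: fwd; pos6(id88) recv 50: drop; pos0(id46) recv 88: fwd
Round 2: pos4(id61) recv 93: fwd; pos5(id50) recv 64: fwd; pos6(id88) recv 61: drop; pos1(id69) recv 88: fwd
Round 3: pos5(id50) recv 93: fwd; pos6(id88) recv 64: drop; pos2(id93) recv 88: drop
Round 4: pos6(id88) recv 93: fwd
Round 5: pos0(id46) recv 93: fwd
Round 6: pos1(id69) recv 93: fwd
Round 7: pos2(id93) recv 93: ELECTED

Answer: 69,88,93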